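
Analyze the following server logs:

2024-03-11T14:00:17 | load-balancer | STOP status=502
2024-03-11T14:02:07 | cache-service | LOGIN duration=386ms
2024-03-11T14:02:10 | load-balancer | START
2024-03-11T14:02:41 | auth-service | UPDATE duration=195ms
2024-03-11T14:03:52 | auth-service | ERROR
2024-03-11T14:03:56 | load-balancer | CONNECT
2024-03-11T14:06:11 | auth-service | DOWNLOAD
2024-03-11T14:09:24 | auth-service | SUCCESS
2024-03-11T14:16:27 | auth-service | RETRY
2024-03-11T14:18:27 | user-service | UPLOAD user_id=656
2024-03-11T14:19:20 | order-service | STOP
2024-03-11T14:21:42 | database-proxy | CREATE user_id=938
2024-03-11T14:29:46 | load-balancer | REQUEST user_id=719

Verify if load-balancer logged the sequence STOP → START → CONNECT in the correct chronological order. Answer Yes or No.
Yes

To verify sequence order:

1. Find all events in sequence STOP → START → CONNECT for load-balancer
2. Extract their timestamps
3. Check if timestamps are in ascending order
4. Result: Yes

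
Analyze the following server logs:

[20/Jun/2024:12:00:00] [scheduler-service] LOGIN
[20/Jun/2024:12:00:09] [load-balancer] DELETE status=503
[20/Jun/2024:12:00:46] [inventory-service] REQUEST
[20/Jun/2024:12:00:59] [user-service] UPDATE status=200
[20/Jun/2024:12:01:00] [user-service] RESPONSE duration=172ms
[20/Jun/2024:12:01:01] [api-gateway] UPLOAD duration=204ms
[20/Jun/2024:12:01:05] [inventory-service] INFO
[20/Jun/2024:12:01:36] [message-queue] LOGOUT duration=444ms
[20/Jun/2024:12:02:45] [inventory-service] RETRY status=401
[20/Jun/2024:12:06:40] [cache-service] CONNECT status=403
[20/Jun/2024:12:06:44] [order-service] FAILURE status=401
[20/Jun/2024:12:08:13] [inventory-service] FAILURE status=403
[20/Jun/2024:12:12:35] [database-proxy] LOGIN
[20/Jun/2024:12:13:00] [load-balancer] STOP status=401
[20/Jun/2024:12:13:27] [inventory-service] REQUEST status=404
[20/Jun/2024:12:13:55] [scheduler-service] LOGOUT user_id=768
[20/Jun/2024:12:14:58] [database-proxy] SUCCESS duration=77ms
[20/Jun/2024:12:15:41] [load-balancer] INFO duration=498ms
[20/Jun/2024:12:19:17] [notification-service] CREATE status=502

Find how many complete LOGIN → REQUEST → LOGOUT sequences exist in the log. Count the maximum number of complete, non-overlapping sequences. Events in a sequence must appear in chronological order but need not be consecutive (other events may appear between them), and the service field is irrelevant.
2

To count sequences:

1. Look for pattern: LOGIN → REQUEST → LOGOUT
2. Greedily scan the log in chronological order, matching each sequence element in turn (ignoring service)
3. Each time the full pattern completes, increment the count and restart matching from the next event
4. Complete non-overlapping sequences found: 2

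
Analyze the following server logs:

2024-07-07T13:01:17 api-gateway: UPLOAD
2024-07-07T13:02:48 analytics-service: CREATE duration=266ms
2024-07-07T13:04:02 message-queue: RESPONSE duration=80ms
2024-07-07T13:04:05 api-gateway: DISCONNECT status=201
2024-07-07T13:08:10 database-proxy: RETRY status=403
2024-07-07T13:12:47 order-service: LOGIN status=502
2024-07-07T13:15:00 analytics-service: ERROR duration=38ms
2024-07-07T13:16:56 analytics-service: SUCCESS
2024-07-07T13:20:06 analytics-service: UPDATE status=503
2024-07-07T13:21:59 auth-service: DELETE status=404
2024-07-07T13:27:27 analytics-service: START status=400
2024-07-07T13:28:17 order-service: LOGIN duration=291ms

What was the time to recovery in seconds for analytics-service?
116

To calculate recovery time:

1. Find ERROR event for analytics-service: 2024-07-07T13:15:00
2. Find next SUCCESS event for analytics-service: 2024-07-07T13:16:56
3. Recovery time: 2024-07-07T13:16:56 - 2024-07-07T13:15:00 = 116 seconds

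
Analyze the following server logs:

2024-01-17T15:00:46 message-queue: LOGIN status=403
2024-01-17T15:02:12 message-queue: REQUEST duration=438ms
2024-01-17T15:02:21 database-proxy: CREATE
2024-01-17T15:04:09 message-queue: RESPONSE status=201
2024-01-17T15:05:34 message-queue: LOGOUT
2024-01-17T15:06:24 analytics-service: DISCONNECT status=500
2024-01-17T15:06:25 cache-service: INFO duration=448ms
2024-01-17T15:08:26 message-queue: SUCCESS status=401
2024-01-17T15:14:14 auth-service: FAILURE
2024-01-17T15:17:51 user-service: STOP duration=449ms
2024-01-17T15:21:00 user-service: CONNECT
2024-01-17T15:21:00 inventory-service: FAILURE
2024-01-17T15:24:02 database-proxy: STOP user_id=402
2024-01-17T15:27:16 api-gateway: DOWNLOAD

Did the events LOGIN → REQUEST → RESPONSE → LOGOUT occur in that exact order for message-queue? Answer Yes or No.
Yes

To verify sequence order:

1. Find all events in sequence LOGIN → REQUEST → RESPONSE → LOGOUT for message-queue
2. Extract their timestamps
3. Check if timestamps are in ascending order
4. Result: Yes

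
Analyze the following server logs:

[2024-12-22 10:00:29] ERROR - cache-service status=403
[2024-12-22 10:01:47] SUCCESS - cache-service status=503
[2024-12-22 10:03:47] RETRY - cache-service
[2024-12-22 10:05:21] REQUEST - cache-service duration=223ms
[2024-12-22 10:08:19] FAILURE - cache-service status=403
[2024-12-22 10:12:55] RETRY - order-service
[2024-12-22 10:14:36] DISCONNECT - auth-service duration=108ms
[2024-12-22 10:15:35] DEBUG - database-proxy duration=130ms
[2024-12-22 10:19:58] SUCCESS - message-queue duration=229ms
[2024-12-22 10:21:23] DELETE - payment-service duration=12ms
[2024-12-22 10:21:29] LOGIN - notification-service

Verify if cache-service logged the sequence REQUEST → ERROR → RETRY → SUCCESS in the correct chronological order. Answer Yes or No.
No

To verify sequence order:

1. Find all events in sequence REQUEST → ERROR → RETRY → SUCCESS for cache-service
2. Extract their timestamps
3. Check if timestamps are in ascending order
4. Result: No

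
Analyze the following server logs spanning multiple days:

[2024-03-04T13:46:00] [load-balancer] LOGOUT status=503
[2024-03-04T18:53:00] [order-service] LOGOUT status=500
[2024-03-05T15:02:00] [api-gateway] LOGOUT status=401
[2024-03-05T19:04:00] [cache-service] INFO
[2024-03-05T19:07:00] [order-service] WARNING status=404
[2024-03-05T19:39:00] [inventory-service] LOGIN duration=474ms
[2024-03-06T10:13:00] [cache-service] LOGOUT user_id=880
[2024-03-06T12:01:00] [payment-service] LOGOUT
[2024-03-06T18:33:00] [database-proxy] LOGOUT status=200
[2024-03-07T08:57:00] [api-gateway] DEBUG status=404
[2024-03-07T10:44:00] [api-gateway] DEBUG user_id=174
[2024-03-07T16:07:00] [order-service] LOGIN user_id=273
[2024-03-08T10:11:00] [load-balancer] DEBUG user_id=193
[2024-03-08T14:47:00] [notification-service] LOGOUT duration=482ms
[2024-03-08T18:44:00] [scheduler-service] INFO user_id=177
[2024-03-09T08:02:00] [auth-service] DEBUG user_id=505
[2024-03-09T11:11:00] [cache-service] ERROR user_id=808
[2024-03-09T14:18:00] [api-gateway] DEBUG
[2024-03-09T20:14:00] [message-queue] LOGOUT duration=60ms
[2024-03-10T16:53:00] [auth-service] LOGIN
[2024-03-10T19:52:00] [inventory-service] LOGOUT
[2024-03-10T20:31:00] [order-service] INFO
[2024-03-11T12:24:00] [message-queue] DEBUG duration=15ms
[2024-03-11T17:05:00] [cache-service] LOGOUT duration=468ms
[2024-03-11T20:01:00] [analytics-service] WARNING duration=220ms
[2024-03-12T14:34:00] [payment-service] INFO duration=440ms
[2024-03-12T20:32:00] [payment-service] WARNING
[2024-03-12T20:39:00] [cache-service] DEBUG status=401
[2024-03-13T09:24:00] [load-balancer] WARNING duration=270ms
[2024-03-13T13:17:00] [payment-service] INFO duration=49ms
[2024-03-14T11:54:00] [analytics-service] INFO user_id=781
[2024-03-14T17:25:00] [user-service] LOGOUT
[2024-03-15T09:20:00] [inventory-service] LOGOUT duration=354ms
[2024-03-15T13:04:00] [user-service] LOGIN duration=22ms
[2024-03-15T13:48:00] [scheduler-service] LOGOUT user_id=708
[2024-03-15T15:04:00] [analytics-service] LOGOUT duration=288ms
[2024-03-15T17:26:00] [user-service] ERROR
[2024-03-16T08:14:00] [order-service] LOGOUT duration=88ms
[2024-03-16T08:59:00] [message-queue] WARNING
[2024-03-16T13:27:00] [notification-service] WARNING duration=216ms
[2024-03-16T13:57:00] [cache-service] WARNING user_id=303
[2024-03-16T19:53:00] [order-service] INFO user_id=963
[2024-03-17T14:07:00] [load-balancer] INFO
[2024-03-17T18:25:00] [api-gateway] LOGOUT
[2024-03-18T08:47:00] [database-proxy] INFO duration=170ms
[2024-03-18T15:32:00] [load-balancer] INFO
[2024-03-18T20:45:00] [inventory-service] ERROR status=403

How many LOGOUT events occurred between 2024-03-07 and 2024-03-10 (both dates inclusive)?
3

To filter by date range:

1. Date range: 2024-03-07 through 2024-03-10, both dates inclusive
2. Filter for LOGOUT events whose date falls in this range
3. Count matching events: 3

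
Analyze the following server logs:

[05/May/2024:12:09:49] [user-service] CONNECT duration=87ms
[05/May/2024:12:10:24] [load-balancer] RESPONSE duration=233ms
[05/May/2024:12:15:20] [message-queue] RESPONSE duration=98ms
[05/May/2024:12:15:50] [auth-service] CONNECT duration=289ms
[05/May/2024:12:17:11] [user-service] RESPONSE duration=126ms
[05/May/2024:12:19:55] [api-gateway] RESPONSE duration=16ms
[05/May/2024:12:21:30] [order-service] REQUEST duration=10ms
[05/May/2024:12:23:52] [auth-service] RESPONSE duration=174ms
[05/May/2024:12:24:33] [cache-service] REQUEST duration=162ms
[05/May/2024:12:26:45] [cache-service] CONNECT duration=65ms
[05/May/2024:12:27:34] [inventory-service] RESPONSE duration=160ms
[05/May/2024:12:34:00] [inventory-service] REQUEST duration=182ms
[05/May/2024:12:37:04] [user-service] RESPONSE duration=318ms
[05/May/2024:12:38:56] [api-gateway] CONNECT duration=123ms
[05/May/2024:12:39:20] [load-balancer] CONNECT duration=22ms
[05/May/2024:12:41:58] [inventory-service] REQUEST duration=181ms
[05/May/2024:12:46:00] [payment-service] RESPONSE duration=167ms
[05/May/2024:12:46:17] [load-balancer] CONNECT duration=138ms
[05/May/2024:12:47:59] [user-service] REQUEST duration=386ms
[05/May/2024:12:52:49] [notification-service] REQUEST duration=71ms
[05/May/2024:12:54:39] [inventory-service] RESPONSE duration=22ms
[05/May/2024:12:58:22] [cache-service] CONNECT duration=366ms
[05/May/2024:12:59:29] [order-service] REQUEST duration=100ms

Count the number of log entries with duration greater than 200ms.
5

To count timeouts:

1. Threshold: 200ms
2. Extract duration from each log entry
3. Count entries where duration > 200
4. Timeout count: 5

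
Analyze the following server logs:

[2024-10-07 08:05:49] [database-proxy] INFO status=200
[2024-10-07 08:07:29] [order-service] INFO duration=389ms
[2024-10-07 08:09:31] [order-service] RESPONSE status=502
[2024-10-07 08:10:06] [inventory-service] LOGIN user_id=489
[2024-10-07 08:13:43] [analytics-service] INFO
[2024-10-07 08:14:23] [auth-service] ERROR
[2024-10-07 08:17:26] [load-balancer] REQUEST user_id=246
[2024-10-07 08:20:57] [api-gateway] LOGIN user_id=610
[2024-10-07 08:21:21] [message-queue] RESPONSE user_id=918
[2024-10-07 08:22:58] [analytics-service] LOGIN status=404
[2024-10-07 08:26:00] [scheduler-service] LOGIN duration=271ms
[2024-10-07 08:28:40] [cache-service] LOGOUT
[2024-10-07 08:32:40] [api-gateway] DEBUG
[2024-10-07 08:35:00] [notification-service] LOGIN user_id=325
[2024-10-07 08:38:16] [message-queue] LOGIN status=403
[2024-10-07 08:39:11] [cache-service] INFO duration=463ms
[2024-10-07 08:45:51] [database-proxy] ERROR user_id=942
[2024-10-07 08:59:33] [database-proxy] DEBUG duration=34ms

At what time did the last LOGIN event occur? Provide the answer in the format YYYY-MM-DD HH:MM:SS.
2024-10-07 08:38:16

To find the last event:

1. Filter for all LOGIN events
2. Sort by timestamp
3. Select the last one
4. Timestamp: 2024-10-07 08:38:16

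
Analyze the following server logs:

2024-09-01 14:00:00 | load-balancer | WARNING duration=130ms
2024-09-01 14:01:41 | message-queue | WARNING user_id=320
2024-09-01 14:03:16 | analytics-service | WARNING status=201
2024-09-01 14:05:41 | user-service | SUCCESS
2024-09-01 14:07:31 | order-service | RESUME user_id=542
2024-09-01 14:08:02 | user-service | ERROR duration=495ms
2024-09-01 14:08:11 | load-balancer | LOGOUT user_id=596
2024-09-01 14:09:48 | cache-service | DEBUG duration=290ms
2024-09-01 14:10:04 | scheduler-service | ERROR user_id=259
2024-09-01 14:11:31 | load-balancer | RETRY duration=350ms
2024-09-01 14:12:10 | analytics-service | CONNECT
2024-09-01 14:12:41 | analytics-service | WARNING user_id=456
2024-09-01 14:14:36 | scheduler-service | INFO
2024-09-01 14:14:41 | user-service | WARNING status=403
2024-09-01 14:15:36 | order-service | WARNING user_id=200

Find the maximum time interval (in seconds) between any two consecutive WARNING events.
565

To find the longest gap:

1. Extract all WARNING events in chronological order
2. Calculate time differences between consecutive events
3. Find the maximum difference
4. Longest gap: 565 seconds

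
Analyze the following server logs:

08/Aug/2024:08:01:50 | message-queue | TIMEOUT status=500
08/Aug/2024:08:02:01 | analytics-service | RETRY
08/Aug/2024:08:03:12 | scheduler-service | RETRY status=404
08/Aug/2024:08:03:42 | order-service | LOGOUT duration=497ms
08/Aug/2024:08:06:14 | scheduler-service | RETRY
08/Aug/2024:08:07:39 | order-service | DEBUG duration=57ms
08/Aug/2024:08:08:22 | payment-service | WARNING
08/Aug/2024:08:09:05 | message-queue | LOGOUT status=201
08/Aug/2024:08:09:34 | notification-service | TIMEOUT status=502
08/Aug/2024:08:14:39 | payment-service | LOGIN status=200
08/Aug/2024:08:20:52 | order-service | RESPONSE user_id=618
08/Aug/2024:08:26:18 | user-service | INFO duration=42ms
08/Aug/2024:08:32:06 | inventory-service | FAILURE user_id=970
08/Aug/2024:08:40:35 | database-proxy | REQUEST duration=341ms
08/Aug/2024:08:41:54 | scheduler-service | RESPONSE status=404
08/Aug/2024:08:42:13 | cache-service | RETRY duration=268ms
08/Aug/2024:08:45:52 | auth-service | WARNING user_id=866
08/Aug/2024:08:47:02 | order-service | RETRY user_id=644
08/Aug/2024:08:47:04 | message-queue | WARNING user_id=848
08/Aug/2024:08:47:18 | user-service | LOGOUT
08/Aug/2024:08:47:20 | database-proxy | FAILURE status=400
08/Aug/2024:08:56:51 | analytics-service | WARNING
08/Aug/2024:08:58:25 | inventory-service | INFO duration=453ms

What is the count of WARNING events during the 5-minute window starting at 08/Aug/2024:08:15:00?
0

To count events in the time window:

1. Window boundaries: 08/Aug/2024:08:15:00 to 08/Aug/2024:08:20:00
2. Filter for WARNING events within this window
3. Count matching events: 0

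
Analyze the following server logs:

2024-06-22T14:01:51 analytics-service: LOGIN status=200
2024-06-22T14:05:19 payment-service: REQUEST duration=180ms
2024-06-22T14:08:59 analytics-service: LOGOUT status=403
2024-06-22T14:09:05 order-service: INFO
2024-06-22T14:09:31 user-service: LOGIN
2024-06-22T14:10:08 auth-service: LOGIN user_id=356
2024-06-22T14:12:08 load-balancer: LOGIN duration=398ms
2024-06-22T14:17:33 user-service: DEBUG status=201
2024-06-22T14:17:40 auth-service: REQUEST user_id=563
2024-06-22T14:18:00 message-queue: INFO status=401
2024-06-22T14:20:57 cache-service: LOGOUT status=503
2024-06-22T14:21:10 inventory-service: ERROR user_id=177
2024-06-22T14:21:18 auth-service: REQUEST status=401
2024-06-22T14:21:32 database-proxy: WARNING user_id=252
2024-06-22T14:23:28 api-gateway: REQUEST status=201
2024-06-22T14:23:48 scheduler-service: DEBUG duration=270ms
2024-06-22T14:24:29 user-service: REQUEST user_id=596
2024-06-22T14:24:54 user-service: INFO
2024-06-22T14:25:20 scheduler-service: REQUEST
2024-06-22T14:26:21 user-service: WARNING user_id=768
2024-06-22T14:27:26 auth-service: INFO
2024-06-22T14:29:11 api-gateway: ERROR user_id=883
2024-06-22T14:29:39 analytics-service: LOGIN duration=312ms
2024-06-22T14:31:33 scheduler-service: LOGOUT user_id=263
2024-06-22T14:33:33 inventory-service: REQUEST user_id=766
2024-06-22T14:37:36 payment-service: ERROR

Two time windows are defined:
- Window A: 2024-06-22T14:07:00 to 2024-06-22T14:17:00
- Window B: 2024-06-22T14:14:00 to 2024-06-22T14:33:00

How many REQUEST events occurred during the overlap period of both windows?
0

To find overlap events:

1. Window A: 2024-06-22T14:07:00 to 2024-06-22T14:17:00
2. Window B: 2024-06-22T14:14:00 to 2024-06-22T14:33:00
3. Overlap period: 2024-06-22T14:14:00 to 2024-06-22T14:17:00
4. Count REQUEST events in overlap: 0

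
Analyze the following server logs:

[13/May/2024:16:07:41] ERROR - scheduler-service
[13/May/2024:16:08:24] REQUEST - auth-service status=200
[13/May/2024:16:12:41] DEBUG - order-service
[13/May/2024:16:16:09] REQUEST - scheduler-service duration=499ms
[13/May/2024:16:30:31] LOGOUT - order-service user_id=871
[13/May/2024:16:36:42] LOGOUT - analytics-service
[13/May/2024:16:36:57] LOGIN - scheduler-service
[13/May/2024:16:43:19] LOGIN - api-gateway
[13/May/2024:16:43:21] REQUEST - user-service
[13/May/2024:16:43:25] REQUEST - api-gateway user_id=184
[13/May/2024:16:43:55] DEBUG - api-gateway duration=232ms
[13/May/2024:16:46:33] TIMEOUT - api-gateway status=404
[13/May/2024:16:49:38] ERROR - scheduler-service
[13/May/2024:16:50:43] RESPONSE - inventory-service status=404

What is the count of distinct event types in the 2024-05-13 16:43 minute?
3

To count unique event types:

1. Filter events in the minute starting at 2024-05-13 16:43
2. Extract event types from matching entries
3. Count unique types: 3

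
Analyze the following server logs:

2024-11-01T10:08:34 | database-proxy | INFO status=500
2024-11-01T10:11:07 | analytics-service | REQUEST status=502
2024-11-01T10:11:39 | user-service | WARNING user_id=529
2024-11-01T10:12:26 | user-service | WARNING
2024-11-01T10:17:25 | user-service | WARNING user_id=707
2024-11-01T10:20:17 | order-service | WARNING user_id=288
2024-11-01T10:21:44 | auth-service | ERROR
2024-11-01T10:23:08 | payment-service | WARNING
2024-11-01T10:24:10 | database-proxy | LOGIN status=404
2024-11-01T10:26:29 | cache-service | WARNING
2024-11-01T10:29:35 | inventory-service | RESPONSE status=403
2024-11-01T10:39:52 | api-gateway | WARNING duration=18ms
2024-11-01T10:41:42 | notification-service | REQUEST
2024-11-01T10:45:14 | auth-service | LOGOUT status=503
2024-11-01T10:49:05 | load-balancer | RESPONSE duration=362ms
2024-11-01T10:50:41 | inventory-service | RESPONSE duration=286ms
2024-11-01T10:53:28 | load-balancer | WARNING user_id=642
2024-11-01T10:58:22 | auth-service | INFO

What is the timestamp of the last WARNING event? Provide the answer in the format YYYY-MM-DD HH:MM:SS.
2024-11-01 10:53:28

To find the last event:

1. Filter for all WARNING events
2. Sort by timestamp
3. Select the last one
4. Timestamp: 2024-11-01 10:53:28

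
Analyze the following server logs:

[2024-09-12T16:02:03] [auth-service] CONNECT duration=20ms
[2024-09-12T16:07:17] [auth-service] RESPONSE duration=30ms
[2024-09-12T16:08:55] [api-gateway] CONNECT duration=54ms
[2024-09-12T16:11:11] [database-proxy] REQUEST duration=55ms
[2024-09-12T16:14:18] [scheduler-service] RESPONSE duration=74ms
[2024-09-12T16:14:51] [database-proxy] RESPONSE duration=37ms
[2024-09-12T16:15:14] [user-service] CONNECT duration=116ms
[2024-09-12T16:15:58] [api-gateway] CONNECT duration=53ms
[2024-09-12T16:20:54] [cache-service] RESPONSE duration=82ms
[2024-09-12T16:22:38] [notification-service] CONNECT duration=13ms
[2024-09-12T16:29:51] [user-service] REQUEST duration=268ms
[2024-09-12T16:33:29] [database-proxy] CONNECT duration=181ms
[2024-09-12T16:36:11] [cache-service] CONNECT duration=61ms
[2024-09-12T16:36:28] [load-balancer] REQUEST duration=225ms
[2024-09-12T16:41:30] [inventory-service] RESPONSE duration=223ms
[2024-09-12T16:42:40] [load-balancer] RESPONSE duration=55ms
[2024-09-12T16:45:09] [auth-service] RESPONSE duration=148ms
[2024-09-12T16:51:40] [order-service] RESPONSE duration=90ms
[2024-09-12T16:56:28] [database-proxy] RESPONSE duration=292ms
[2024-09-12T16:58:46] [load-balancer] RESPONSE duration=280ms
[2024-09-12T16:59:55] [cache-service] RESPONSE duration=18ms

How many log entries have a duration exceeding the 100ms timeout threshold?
8

To count timeouts:

1. Threshold: 100ms
2. Extract duration from each log entry
3. Count entries where duration > 100
4. Timeout count: 8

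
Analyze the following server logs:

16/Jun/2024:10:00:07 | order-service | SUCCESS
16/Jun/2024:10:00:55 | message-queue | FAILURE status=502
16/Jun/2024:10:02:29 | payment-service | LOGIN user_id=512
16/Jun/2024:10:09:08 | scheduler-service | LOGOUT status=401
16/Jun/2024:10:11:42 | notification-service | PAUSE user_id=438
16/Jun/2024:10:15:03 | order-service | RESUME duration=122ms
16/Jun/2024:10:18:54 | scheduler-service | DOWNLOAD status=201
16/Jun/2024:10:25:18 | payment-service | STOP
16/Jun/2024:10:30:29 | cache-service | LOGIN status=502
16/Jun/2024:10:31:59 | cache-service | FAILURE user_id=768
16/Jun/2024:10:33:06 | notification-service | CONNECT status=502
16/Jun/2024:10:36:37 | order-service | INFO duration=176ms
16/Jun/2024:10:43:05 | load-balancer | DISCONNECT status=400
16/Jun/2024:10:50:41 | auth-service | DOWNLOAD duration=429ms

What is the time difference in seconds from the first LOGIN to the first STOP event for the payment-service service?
1369

To find the time between events:

1. Locate the first LOGIN event for payment-service: 16/Jun/2024:10:02:29
2. Locate the first STOP event for payment-service: 16/Jun/2024:10:25:18
3. Calculate the difference: 16/Jun/2024:10:25:18 - 16/Jun/2024:10:02:29 = 1369 seconds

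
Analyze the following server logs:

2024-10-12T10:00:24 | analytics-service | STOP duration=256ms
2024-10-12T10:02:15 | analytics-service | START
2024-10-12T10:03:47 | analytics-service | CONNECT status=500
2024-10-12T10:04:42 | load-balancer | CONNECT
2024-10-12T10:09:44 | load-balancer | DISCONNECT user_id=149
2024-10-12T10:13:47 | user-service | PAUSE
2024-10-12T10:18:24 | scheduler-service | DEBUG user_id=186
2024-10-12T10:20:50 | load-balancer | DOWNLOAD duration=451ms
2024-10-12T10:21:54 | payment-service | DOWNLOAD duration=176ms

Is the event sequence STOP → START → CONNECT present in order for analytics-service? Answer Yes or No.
Yes

To verify sequence order:

1. Find all events in sequence STOP → START → CONNECT for analytics-service
2. Extract their timestamps
3. Check if timestamps are in ascending order
4. Result: Yes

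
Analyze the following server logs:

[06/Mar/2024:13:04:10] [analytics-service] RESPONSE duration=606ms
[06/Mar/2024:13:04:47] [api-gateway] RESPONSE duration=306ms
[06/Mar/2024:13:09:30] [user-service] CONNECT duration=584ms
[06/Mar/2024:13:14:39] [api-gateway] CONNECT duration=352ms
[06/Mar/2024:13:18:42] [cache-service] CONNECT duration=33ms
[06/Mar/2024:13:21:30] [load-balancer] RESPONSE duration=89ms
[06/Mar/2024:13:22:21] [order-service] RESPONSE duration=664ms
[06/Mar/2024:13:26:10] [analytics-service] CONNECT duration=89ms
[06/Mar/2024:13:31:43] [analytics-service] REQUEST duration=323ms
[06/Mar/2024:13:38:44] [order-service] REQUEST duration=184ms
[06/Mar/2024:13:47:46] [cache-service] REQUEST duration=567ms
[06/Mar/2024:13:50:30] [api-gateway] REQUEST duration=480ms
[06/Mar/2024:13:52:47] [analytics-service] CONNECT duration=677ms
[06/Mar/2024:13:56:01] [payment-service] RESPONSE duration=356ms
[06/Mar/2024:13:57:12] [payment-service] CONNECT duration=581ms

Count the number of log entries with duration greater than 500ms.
6

To count timeouts:

1. Threshold: 500ms
2. Extract duration from each log entry
3. Count entries where duration > 500
4. Timeout count: 6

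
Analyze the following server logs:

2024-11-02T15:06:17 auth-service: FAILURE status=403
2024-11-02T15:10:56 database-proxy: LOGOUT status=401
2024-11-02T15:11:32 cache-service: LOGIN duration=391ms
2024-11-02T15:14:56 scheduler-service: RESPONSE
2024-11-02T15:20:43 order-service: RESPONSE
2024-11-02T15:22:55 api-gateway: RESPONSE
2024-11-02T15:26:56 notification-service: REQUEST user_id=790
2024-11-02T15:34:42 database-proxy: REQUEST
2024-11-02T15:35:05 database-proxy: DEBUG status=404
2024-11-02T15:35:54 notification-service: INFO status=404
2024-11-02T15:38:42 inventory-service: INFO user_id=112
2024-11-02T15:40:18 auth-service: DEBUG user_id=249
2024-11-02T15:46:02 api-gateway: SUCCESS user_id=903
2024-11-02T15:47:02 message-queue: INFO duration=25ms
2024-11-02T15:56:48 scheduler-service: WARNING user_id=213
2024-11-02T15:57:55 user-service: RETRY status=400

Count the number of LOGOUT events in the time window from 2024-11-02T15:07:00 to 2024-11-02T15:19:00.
1

To count events in the time window:

1. Window boundaries: 2024-11-02T15:07:00 to 2024-11-02T15:19:00
2. Filter for LOGOUT events within this window
3. Count matching events: 1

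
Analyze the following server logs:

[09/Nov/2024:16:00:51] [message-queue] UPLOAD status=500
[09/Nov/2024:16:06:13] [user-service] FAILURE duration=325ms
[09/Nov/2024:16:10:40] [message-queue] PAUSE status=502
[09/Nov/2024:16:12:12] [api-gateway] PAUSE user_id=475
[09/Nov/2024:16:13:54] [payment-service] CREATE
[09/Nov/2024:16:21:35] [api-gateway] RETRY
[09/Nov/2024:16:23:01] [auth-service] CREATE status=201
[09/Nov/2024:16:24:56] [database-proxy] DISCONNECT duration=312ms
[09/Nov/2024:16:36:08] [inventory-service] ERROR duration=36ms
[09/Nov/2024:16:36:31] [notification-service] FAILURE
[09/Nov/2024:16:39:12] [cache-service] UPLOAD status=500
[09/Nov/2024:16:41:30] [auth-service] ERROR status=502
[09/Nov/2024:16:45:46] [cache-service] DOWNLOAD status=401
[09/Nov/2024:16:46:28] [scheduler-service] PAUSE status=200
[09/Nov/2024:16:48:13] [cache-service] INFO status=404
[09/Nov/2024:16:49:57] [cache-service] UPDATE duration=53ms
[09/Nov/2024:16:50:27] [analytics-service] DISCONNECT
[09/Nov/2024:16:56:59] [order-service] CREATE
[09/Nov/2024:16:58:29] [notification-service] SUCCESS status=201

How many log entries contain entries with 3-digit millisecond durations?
2

To find matching entries:

1. Pattern to match: entries with 3-digit millisecond durations
2. Scan each log entry for the pattern
3. Count matches: 2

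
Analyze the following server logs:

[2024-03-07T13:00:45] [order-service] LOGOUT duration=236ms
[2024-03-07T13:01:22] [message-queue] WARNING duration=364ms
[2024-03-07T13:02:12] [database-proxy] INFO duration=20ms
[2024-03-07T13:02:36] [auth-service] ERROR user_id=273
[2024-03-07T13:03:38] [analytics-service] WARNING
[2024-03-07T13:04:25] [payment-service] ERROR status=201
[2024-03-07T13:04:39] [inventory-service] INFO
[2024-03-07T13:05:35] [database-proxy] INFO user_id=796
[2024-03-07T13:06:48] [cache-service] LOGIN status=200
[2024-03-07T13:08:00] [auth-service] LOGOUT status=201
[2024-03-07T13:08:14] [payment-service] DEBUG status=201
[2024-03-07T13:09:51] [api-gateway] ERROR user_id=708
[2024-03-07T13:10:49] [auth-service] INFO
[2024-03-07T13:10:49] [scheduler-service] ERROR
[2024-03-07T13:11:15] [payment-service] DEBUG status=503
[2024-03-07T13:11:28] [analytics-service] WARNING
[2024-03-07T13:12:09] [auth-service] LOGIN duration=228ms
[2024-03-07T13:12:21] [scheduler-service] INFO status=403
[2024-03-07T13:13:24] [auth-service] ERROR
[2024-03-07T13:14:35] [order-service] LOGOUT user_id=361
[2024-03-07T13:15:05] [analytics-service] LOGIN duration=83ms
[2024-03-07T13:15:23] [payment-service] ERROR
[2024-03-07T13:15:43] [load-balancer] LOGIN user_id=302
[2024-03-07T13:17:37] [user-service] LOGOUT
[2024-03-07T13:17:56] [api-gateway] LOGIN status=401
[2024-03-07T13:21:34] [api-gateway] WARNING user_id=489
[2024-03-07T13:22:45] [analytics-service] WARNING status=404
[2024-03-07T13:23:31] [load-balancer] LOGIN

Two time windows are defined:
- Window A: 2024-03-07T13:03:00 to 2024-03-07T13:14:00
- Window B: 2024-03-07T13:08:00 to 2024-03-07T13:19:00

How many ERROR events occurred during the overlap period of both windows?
3

To find overlap events:

1. Window A: 2024-03-07T13:03:00 to 2024-03-07T13:14:00
2. Window B: 2024-03-07T13:08:00 to 2024-03-07T13:19:00
3. Overlap period: 2024-03-07T13:08:00 to 2024-03-07T13:14:00
4. Count ERROR events in overlap: 3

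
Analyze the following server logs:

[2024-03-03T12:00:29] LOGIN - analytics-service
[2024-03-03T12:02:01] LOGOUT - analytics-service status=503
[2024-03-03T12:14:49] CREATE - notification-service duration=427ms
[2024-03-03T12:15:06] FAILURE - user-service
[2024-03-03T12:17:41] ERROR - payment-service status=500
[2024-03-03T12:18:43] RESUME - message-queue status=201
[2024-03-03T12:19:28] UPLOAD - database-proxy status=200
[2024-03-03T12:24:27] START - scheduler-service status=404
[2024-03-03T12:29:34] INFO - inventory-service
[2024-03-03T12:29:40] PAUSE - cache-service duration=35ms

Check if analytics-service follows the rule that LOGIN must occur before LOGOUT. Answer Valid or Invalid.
Valid

To validate ordering:

1. Required order: LOGIN → LOGOUT
2. Rule: LOGIN must occur before LOGOUT
3. Check actual order of events for analytics-service
4. Result: Valid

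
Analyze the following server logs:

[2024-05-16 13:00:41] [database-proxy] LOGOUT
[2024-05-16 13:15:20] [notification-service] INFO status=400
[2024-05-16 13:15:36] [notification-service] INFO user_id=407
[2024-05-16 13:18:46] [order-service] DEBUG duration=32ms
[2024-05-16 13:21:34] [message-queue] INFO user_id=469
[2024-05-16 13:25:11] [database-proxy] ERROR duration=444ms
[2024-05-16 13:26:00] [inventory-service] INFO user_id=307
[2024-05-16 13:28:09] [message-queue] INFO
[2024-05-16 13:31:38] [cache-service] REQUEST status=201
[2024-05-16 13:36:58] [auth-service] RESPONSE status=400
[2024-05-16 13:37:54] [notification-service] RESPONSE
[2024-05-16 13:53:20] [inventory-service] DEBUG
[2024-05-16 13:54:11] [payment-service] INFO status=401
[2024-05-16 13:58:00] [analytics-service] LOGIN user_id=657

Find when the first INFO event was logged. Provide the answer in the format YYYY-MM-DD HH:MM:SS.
2024-05-16 13:15:20

To find the first event:

1. Filter for all INFO events
2. Sort by timestamp
3. Select the first one
4. Timestamp: 2024-05-16 13:15:20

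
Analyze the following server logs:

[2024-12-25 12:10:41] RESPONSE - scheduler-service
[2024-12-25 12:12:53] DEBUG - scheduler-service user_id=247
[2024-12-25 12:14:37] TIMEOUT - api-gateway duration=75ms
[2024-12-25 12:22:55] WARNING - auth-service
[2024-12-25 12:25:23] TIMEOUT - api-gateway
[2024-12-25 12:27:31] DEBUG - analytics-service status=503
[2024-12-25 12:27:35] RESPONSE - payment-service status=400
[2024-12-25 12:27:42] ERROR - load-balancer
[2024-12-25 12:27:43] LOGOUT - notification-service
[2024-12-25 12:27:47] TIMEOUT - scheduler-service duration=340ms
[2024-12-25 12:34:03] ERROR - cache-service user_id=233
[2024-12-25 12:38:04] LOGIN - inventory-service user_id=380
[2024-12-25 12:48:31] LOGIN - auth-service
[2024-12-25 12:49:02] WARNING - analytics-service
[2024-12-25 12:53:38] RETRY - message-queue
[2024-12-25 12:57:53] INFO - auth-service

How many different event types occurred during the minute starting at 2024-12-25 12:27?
5

To count unique event types:

1. Filter events in the minute starting at 2024-12-25 12:27
2. Extract event types from matching entries
3. Count unique types: 5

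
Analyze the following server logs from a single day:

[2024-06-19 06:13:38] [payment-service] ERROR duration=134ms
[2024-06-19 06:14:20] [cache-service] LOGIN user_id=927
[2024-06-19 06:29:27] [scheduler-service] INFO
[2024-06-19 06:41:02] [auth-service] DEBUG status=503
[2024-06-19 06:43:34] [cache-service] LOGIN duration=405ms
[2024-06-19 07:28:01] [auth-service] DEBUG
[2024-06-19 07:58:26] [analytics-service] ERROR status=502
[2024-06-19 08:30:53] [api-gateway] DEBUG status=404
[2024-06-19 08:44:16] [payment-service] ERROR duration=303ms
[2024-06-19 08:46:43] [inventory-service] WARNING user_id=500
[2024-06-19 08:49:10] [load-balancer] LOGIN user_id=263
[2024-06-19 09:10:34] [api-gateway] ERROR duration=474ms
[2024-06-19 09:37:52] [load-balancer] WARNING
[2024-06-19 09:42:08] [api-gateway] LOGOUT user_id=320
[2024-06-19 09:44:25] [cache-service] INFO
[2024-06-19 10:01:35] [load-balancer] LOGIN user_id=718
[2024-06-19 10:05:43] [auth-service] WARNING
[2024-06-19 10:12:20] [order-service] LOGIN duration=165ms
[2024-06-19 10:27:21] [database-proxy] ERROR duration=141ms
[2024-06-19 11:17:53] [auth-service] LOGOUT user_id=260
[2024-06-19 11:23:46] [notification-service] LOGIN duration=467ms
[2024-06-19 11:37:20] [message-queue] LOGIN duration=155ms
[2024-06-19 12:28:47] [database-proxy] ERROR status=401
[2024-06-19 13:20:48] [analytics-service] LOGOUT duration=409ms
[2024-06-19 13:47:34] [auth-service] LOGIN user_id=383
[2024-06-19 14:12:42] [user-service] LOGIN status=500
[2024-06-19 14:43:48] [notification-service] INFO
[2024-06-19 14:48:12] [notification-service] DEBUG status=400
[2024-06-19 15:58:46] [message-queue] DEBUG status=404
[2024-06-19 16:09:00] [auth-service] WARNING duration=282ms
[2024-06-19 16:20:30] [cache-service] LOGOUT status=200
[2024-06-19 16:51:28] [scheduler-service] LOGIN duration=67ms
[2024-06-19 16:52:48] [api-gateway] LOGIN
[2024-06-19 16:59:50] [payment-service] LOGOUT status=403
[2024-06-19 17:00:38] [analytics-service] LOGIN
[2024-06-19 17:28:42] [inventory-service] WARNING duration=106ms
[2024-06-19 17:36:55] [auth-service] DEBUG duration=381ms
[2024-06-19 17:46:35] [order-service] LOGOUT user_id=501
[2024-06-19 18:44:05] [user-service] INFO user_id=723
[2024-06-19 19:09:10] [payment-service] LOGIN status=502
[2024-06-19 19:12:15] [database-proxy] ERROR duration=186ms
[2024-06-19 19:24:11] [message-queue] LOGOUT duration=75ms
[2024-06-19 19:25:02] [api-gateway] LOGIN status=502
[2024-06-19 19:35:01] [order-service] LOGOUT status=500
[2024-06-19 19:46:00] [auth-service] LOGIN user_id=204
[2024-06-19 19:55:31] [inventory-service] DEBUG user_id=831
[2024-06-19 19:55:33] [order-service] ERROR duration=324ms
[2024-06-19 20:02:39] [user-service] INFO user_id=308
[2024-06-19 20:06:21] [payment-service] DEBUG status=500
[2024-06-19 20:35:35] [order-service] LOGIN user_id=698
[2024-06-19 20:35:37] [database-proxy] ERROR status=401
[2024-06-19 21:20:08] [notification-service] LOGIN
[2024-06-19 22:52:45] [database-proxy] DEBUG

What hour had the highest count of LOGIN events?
19

To find the peak hour:

1. Group all LOGIN events by hour
2. Count events in each hour
3. Find hour with maximum count
4. Peak hour: 19 (with 3 events)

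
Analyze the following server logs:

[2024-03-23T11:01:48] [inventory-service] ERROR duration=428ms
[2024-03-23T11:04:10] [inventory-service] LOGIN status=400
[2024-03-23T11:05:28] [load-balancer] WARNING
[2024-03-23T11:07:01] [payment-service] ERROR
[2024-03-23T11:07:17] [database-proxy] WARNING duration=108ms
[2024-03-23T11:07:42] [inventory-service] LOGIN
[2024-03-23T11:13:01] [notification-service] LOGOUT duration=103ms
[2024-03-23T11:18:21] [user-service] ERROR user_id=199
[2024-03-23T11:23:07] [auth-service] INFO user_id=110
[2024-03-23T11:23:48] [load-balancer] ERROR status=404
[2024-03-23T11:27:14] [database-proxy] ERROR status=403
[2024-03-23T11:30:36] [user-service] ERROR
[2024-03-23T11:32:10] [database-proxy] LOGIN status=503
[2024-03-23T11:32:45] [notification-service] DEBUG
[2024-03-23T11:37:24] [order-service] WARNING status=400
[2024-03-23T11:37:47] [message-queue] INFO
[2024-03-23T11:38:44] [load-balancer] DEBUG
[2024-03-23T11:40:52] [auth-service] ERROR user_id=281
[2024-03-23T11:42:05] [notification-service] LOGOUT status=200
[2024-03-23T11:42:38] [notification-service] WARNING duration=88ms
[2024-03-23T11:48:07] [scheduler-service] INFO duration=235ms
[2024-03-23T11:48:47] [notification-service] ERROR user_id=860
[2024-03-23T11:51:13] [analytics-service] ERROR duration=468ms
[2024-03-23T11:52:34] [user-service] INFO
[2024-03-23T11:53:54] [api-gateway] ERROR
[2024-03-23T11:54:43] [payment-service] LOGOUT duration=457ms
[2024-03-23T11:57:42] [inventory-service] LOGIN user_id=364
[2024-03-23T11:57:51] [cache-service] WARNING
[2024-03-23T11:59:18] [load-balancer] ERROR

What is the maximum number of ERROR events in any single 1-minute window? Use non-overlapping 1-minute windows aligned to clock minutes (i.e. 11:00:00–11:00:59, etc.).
1

To find the burst window:

1. Divide the log period into non-overlapping 1-minute windows starting at 11:00
2. Count ERROR events in each window
3. Find the window with maximum count
4. Maximum events in a window: 1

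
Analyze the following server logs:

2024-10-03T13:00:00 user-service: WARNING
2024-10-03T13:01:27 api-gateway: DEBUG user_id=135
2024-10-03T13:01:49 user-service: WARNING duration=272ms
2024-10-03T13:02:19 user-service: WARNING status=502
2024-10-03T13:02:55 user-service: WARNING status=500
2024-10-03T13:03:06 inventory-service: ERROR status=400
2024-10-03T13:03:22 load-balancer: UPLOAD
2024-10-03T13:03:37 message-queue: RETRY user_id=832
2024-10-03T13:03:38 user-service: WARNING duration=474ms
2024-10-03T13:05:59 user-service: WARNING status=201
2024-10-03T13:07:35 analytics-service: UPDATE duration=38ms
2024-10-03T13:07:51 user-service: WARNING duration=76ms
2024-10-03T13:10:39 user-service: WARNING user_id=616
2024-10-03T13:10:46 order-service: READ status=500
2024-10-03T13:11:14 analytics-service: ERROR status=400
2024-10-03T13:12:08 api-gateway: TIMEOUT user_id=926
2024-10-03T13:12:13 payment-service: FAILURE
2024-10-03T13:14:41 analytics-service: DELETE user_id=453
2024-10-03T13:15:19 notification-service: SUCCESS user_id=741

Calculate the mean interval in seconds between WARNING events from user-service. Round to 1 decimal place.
91.3

To calculate average interval:

1. Find all WARNING events for user-service in order
2. Calculate time gaps between consecutive events
3. Compute mean of gaps: 639 / 7 = 91.3 seconds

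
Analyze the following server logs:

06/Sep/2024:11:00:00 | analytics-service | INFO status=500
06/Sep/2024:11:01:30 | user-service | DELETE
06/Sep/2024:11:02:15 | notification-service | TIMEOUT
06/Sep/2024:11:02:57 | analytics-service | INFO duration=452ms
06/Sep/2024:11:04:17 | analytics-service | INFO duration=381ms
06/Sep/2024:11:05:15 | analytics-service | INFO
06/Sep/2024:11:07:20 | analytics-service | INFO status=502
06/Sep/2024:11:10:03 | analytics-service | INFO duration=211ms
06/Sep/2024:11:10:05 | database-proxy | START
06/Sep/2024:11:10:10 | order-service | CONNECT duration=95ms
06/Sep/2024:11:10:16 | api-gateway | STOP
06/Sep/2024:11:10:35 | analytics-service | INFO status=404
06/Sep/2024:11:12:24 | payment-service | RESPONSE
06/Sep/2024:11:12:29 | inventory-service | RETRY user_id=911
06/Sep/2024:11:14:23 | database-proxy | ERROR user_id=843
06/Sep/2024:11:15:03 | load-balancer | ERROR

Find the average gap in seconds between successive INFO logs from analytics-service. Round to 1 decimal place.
105.8

To calculate average interval:

1. Find all INFO events for analytics-service in order
2. Calculate time gaps between consecutive events
3. Compute mean of gaps: 635 / 6 = 105.8 seconds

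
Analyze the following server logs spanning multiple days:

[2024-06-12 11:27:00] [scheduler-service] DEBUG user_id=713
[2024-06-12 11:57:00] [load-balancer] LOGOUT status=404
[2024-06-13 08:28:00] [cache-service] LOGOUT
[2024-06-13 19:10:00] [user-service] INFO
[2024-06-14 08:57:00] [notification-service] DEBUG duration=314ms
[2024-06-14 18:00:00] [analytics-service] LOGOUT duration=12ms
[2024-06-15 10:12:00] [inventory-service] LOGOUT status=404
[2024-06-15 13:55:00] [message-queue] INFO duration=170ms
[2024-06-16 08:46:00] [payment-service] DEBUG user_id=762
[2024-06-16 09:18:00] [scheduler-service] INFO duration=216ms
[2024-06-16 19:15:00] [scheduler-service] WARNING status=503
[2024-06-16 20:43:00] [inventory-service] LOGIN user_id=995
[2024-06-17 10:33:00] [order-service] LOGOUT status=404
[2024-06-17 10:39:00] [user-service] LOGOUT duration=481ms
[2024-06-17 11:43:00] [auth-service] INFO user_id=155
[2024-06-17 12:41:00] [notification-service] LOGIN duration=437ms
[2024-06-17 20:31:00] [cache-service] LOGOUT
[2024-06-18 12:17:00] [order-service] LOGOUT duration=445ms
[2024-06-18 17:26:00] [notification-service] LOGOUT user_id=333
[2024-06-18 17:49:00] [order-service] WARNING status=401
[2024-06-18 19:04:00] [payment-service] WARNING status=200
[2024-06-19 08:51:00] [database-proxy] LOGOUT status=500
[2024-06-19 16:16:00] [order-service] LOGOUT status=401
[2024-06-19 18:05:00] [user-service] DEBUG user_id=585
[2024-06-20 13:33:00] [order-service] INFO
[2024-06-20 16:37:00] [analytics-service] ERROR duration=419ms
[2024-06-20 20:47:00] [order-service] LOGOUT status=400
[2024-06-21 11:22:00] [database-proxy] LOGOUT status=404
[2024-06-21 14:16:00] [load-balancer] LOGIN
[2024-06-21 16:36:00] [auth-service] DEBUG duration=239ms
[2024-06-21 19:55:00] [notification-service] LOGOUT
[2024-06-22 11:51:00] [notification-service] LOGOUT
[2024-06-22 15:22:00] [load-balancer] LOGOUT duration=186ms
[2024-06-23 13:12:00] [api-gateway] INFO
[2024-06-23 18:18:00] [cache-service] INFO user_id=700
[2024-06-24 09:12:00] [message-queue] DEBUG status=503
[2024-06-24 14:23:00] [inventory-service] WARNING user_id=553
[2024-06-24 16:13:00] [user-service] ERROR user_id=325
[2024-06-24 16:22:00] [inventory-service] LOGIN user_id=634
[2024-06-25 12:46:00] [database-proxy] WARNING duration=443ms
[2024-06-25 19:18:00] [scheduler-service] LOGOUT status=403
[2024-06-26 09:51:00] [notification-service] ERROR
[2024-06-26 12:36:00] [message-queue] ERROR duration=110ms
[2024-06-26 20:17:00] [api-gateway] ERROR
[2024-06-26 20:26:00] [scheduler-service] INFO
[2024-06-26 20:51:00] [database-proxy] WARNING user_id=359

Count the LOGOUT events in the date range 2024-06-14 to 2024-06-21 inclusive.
12

To filter by date range:

1. Date range: 2024-06-14 through 2024-06-21, both dates inclusive
2. Filter for LOGOUT events whose date falls in this range
3. Count matching events: 12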